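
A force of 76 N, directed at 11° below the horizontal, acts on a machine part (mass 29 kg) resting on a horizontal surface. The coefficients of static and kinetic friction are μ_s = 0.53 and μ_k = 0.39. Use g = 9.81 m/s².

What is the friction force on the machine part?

Vertical equilibrium gives N = m g + P sin α = 299 N.
For equilibrium, f = P cos α = 76×cos 11° = 74.6 N.
μ_s N = 0.53 × 299 = 158.5 N.
Since 74.6 N does not exceed the limit, the machine part stays at rest and f = 74.6 N.

f ≈ 74.6 N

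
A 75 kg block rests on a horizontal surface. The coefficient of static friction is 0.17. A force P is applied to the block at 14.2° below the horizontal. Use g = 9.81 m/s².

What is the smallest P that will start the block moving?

N = m g + P sin α (the push presses the block into the horizontal surface).
At impending slip, P cos α = μ_s N = μ_s (m g + P sin α).
Solving: P (cos α − μ_s sin α) = μ_s m g → P = 0.17×736/(cos 14.2° − 0.17 sin 14.2°) = 125/0.9277 = 135 N.

P ≈ 135 N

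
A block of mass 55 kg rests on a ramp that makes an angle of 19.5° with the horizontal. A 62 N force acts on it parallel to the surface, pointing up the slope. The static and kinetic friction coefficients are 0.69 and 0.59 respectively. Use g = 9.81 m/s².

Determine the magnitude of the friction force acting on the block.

f ≈ 118 N (up the incline)

Perpendicular to the surface, N = m g cos θ = 55·9.81·cos 19.5° = 508.6 N.
For equilibrium along the incline the friction force must supply f = m g sin θ − P = 180.1 − 62 = 118.1 N (positive meaning up-slope).
Static friction can supply at most μ_s N = 350.9 N.
Since |118.1| ≤ 350.9 N, static friction is sufficient; f equals the required value, not μ_s N.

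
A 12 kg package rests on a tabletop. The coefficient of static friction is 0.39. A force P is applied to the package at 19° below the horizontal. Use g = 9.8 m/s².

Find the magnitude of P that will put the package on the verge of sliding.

P ≈ 56 N

N = m g + P sin α (the push presses the package into the tabletop).
At impending slip, P cos α = μ_s N = μ_s (m g + P sin α).
Solving: P (cos α − μ_s sin α) = μ_s m g → P = 0.39×118/(cos 19° − 0.39 sin 19°) = 45.9/0.8185 = 56 N.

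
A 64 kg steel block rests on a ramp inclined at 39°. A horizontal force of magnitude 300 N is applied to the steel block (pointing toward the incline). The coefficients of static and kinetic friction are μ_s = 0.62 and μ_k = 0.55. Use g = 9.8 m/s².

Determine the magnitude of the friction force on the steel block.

Resolve perpendicular to the incline: N = m g cos θ + P sin θ = 64×9.8×cos 39° + 300×sin 39° = 676.2 N.
Along the incline, the net driving force (taking up-slope positive) is P cos θ − m g sin θ = 233.1 − 394.7 = -161.6 N, so equilibrium requires friction f = 161.6 N (up-slope).
The limit of static friction is μ_s N = 419.3 N.
|f_req| = 161.6 ≤ 419.3 N → the steel block is in equilibrium; friction equals the required value.

f ≈ 162 N (up the incline)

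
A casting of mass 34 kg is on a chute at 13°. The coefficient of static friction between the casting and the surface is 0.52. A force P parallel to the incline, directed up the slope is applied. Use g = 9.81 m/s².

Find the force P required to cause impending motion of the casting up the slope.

P ≈ 244 N

At impending motion up the slope, friction acts down-slope at its limit: f = μ_s N.
P is parallel to the surface, so N = m g cos θ = 325 N.
Along the incline: P = m g sin θ + μ_s N = 75 + 0.52×325 = 244 N.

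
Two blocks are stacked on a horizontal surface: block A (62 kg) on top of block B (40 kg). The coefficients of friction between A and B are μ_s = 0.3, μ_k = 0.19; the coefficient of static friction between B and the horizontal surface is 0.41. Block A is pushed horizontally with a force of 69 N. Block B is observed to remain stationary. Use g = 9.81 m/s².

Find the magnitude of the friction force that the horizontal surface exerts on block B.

Between the blocks, N₁ = m_A g = 608.2 N.
So the A–B interface can sustain at most μ_s N₁ = 182.5 N of static friction.
Since P = 69 N ≤ 182.5 N, A does not slip on B; friction on A equals P = 69 N.
B experiences an equal 69 N forward from A (third law). B is in equilibrium, so the floor supplies f₂ = 69 N of static friction (limit μ_s(m_A+m_B)g = 410.3 N, not exceeded).

f ≈ 69 N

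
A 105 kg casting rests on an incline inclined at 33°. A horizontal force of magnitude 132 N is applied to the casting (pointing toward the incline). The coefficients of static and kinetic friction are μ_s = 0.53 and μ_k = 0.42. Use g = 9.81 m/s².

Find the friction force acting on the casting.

Normal direction: N = m g cos θ + P sin θ = 935.8 N.
Along the incline, the net driving force (taking up-slope positive) is P cos θ − m g sin θ = 110.7 − 561 = -450.3 N, so equilibrium requires friction f = 450.3 N (up-slope).
Maximum static friction: μ_s N = 0.53 × 935.8 = 496 N.
|f_req| = 450.3 ≤ 496 N → the casting is in equilibrium; friction equals the required value.

f ≈ 450 N (up the incline)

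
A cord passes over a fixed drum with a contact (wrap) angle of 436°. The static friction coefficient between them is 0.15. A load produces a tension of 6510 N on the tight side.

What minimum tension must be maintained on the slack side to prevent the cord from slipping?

Capstan equation at impending slip: T_tight/T_slack = e^{μβ}.
β = 436° = 7.61 rad; e^{μβ} = e^{0.15×7.61} = 3.131.
T_slack = T_tight / e^{μβ} = 6510 / 3.131 = 2080 N.

T_min ≈ 2080 N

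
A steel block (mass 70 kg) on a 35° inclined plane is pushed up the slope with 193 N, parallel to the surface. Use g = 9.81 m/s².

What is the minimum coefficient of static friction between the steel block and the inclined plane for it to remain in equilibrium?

N = m g cos θ = 562.5 N.
Friction must make up the shortfall along the incline: f = m g sin θ − P = 393.9 − 193 = 200.9 N.
At the threshold f = μ_s N, so μ_s,min = 200.9/562.5 = 0.357.

μ_s,min ≈ 0.357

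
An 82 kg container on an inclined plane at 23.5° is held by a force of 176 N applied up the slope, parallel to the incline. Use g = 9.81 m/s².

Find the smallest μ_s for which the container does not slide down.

μ_s,min ≈ 0.196

N = m g cos θ = 737.7 N.
Friction must make up the shortfall along the incline: f = m g sin θ − P = 320.8 − 176 = 144.8 N.
At the threshold f = μ_s N, so μ_s,min = 144.8/737.7 = 0.196.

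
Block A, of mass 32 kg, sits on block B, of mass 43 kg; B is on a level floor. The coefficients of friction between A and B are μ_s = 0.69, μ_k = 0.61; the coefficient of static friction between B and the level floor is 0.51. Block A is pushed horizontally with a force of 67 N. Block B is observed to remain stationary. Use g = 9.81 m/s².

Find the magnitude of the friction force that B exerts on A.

The normal force B exerts on A is simply A's weight, N₁ = 313.9 N.
So the A–B interface can sustain at most μ_s N₁ = 216.6 N of static friction.
P = 67 N is within that limit, so A and B move together (both at rest); the A–B friction is simply f₁ = P = 67 N.
By Newton's third law B feels 67 N forward from A. With B stationary, the floor's static friction on B balances it: f₂ = 67 N (well within μ_s(m_A+m_B)g = 375.2 N).

f ≈ 67 N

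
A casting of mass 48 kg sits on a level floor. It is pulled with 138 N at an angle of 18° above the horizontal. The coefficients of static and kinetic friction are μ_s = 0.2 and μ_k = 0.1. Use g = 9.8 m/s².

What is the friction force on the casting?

The vertical component of P reduces the normal force: N = m g − P sin α = 470.4 − 42.64 = 427.8 N.
Horizontally, friction must balance P cos α = 131.2 N.
The static-friction limit is μ_s N = 85.55 N.
131.2 > 85.55 N → the casting slides; f = μ_k N = 0.1×427.8 = 42.8 N.

f ≈ 42.8 N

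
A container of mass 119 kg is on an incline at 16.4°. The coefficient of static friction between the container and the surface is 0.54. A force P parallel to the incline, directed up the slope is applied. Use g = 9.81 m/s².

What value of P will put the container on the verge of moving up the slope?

At impending motion up the slope, friction acts down-slope at its limit: f = μ_s N.
P is parallel to the surface, so N = m g cos θ = 1120 N.
Along the incline: P = m g sin θ + μ_s N = 330 + 0.54×1120 = 934 N.

P ≈ 934 N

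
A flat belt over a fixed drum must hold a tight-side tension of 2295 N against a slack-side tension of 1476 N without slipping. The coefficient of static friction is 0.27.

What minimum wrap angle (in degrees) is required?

β_min ≈ 93.7°

T₂/T₁ = e^{μβ} → β = ln(T₂/T₁)/μ.
β = ln(2295/1476)/0.27 = 0.4414/0.27 = 1.635 rad.
In degrees: β = 1.635 × 180/π = 93.7°.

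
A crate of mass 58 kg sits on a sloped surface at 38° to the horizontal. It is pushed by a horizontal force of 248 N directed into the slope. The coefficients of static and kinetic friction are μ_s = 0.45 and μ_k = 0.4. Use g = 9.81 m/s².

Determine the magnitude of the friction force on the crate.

f ≈ 155 N (up the incline)

Resolve perpendicular to the incline: N = m g cos θ + P sin θ = 58×9.81×cos 38° + 248×sin 38° = 601 N.
Along the incline, the net driving force (taking up-slope positive) is P cos θ − m g sin θ = 195.4 − 350.3 = -154.9 N, so equilibrium requires friction f = 154.9 N (up-slope).
Maximum static friction: μ_s N = 0.45 × 601 = 270.5 N.
Since 154.9 N is within the 270.5 N limit, the crate stays put and friction is exactly 155 N.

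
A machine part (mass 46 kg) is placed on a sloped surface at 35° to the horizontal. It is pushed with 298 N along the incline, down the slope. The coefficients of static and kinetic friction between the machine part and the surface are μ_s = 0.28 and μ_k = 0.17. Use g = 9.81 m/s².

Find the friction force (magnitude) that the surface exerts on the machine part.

The normal reaction is N = m g cos θ = 369.7 N.
The friction needed for equilibrium is m g sin θ + P = 258.8 + 298 = 556.8 N, measured positive up-slope.
Maximum static friction available: μ_s N = 0.28 × 369.7 = 103.5 N.
|556.8| exceeds 103.5 N, so the machine part slips down-slope; friction is kinetic, f = μ_k N = 0.17×369.7 = 62.8 N.

f ≈ 62.8 N (up the incline)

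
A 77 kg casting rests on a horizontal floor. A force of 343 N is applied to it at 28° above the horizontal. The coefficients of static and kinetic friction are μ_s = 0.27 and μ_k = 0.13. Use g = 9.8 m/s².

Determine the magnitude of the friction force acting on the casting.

Vertical equilibrium gives N = m g − P sin α = 593.6 N.
For equilibrium, f = P cos α = 343×cos 28° = 302.9 N.
The static-friction limit is μ_s N = 160.3 N.
302.9 > 160.3 N → the casting slides; f = μ_k N = 0.13×593.6 = 77.2 N.

f ≈ 77.2 N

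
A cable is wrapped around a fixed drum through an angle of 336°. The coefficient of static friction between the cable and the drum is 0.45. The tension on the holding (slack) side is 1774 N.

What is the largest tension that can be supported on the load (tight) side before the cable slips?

At impending slip the capstan equation gives T₂/T₁ = e^{μβ} with β in radians.
β = 336° × π/180 = 5.864 rad.
e^{μβ} = e^{0.45×5.864} = 14.
T₂ = T₁ · e^{μβ} = 1774 × 14 = 24800 N.

T_max ≈ 24800 N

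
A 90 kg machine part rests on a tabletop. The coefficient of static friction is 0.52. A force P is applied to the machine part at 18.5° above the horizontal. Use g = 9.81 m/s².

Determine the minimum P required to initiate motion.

N = m g − P sin α (the pull lifts the machine part).
At impending slip, P cos α = μ_s N = μ_s (m g − P sin α).
Solving: P (cos α + μ_s sin α) = μ_s m g → P = 0.52×883/(cos 18.5° + 0.52 sin 18.5°) = 459/1.113 = 412 N.

P ≈ 412 N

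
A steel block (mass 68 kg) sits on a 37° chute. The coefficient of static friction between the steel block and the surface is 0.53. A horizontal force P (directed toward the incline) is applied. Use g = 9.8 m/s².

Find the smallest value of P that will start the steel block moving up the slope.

At impending motion up the slope, friction acts down-slope at its limit: f = μ_s N.
Perpendicular to the incline: N = m g cos θ + P sin θ.
Along the incline: P cos θ = m g sin θ + μ_s N = m g sin θ + μ_s (m g cos θ + P sin θ).
Solving, P (cos θ − μ_s sin θ) = m g (sin θ + μ_s cos θ), so P = 68×9.8×(sin 37° + 0.53 cos 37°)/(cos 37° − 0.53 sin 37°) = 666×1.025/0.4797 = 1420 N.

P ≈ 1420 N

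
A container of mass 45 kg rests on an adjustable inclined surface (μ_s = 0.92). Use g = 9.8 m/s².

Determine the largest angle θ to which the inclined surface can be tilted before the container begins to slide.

At the slip threshold, m g sin θ = μ_s · m g cos θ, so tan θ = μ_s.
θ_max = arctan(0.92) = 42.6°.

θ_max ≈ 42.6°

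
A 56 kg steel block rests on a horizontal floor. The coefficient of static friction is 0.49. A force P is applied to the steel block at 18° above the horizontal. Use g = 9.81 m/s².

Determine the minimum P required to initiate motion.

P ≈ 244 N

N = m g − P sin α (the pull lifts the steel block).
At impending slip, P cos α = μ_s N = μ_s (m g − P sin α).
Solving: P (cos α + μ_s sin α) = μ_s m g → P = 0.49×549/(cos 18° + 0.49 sin 18°) = 269/1.102 = 244 N.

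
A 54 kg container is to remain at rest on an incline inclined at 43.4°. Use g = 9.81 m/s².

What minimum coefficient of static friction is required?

μ_s,min ≈ 0.946

At the slip threshold m g sin θ = μ_s m g cos θ, so μ_s,min = tan θ.
μ_s,min = tan 43.4° = 0.946.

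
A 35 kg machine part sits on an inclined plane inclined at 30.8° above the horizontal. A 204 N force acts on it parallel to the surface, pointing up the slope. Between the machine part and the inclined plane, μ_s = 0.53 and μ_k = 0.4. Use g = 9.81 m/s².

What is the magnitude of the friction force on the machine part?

f ≈ 28.2 N (down the incline)

The normal reaction is N = m g cos θ = 294.9 N.
For equilibrium along the incline the friction force must supply f = m g sin θ − P = 175.8 − 204 = -28.19 N (positive meaning up-slope).
The static-friction ceiling is μ_s N = 0.53 × 294.9 = 156.3 N.
Since |-28.19| ≤ 156.3 N, the machine part remains in static equilibrium and friction takes exactly the required value.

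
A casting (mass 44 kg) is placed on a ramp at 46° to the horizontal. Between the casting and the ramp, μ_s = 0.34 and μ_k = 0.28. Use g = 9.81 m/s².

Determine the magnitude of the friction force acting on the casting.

Normal force: N = m g cos θ = 44 × 9.81 × cos 46° = 299.8 N.
Along the slope the weight component is m g sin θ = 310.5 N; friction must supply exactly this, acting up-slope.
Maximum static friction available: μ_s N = 0.34 × 299.8 = 101.9 N.
|310.5| exceeds 101.9 N, so the casting slips down-slope; friction is kinetic, f = μ_k N = 0.28×299.8 = 84 N.

f ≈ 84 N (up the incline)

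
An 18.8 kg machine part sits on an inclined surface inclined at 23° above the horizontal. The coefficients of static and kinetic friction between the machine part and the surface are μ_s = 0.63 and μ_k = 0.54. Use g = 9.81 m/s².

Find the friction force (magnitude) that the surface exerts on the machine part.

Perpendicular to the surface, N = m g cos θ = 18.8·9.81·cos 23° = 169.8 N.
For equilibrium along the incline, friction must balance the weight component: f = m g sin θ = 72.06 N up the slope.
Maximum static friction available: μ_s N = 0.63 × 169.8 = 107 N.
Since |72.06| ≤ 107 N, static friction is sufficient; f equals the required value, not μ_s N.

f ≈ 72.1 N (up the incline)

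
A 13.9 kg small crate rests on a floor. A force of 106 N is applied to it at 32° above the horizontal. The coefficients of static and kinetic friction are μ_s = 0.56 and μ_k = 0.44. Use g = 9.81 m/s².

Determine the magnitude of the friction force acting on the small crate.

N = m g − P sin α = 136.4 − 106×sin 32° = 80.19 N.
The horizontal driving force is P cos α = 89.89 N, so equilibrium needs friction f = 89.89 N.
The static-friction limit is μ_s N = 44.91 N.
The required friction exceeds μ_s N, so the small crate moves and f = μ_k N = 35.3 N.

f ≈ 35.3 N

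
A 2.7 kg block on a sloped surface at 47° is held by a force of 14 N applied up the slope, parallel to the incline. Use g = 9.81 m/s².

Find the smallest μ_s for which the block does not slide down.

N = m g cos θ = 18.06 N.
Friction must make up the shortfall along the incline: f = m g sin θ − P = 19.37 − 14 = 5.371 N.
At the threshold f = μ_s N, so μ_s,min = 5.371/18.06 = 0.297.

μ_s,min ≈ 0.297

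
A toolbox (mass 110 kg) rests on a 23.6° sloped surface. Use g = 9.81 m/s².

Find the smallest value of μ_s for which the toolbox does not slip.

μ_s,min ≈ 0.437

At the slip threshold m g sin θ = μ_s m g cos θ, so μ_s,min = tan θ.
μ_s,min = tan 23.6° = 0.437.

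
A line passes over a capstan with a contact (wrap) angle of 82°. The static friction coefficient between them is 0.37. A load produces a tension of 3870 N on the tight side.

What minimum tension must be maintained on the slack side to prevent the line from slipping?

Capstan equation at impending slip: T_tight/T_slack = e^{μβ}.
β = 82° = 1.431 rad; e^{μβ} = e^{0.37×1.431} = 1.698.
T_slack = T_tight / e^{μβ} = 3870 / 1.698 = 2280 N.

T_min ≈ 2280 N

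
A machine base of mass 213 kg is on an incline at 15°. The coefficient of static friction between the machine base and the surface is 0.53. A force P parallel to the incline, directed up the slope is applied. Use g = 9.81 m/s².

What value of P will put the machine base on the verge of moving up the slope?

P ≈ 1610 N

At impending motion up the slope, friction acts down-slope at its limit: f = μ_s N.
P is parallel to the surface, so N = m g cos θ = 2020 N.
Along the incline: P = m g sin θ + μ_s N = 541 + 0.53×2020 = 1610 N.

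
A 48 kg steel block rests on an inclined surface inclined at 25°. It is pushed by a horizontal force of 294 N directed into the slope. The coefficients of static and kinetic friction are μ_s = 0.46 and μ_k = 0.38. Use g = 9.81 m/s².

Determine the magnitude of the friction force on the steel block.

f ≈ 67.5 N (down the incline)

Resolve perpendicular to the incline: N = m g cos θ + P sin θ = 48×9.81×cos 25° + 294×sin 25° = 551 N.
Parallel to the incline: P cos θ − m g sin θ = 266.5 − 199 = 67.45 N; the friction needed to balance this is 67.45 N acting down the slope.
The limit of static friction is μ_s N = 253.5 N.
|f_req| = 67.45 ≤ 253.5 N → the steel block is in equilibrium; friction equals the required value.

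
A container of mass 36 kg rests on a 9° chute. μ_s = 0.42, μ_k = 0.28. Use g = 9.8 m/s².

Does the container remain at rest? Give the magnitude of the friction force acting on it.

N = m g cos θ = 348 N.
Down-slope weight component: m g sin θ = 55.2 N.
μ_s N = 146 N.
55.2 ≤ 146 N, so it stays put; friction = 55.2 N.

f ≈ 55.2 N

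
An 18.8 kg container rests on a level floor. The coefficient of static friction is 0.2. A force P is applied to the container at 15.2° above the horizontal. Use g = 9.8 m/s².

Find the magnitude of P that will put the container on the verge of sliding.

N = m g − P sin α (the pull lifts the container).
At impending slip, P cos α = μ_s N = μ_s (m g − P sin α).
Solving: P (cos α + μ_s sin α) = μ_s m g → P = 0.2×184/(cos 15.2° + 0.2 sin 15.2°) = 36.8/1.017 = 36.2 N.

P ≈ 36.2 N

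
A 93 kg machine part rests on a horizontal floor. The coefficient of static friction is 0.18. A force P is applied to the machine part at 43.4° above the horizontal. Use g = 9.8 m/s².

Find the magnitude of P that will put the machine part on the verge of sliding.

N = m g − P sin α (the pull lifts the machine part).
At impending slip, P cos α = μ_s N = μ_s (m g − P sin α).
Solving: P (cos α + μ_s sin α) = μ_s m g → P = 0.18×911/(cos 43.4° + 0.18 sin 43.4°) = 164/0.8503 = 193 N.

P ≈ 193 N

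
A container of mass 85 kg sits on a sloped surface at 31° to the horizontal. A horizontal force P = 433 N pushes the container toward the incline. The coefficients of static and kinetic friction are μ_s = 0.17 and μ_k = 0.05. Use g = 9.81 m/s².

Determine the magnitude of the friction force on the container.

Normal direction: N = m g cos θ + P sin θ = 937.8 N.
Parallel to the incline: P cos θ − m g sin θ = 371.2 − 429.5 = -58.31 N; the friction needed to balance this is 58.31 N acting up the slope.
The limit of static friction is μ_s N = 159.4 N.
|f_req| = 58.31 ≤ 159.4 N → the container is in equilibrium; friction equals the required value.

f ≈ 58.3 N (up the incline)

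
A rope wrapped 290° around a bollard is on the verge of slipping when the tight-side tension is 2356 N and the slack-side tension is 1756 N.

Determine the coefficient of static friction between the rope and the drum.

μ ≈ 0.0581

T₂/T₁ = e^{μβ} → μ = ln(T₂/T₁)/β.
β = 290° = 5.061 rad.
μ = ln(2356/1756)/5.061 = ln(1.342)/5.061 = 0.0581.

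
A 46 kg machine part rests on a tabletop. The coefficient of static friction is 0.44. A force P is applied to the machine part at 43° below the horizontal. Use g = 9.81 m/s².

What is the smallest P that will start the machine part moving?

P ≈ 460 N

N = m g + P sin α (the push presses the machine part into the tabletop).
At impending slip, P cos α = μ_s N = μ_s (m g + P sin α).
Solving: P (cos α − μ_s sin α) = μ_s m g → P = 0.44×451/(cos 43° − 0.44 sin 43°) = 199/0.4313 = 460 N.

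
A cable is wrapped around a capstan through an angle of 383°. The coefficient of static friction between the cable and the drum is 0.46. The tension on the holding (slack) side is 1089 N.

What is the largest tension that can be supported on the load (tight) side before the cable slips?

T_max ≈ 23600 N

At impending slip the capstan equation gives T₂/T₁ = e^{μβ} with β in radians.
β = 383° × π/180 = 6.685 rad.
e^{μβ} = e^{0.46×6.685} = 21.65.
T₂ = T₁ · e^{μβ} = 1089 × 21.65 = 23600 N.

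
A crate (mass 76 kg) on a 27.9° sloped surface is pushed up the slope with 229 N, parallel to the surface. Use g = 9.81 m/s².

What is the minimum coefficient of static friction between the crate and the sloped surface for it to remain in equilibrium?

N = m g cos θ = 658.9 N.
Friction must make up the shortfall along the incline: f = m g sin θ − P = 348.9 − 229 = 119.9 N.
At the threshold f = μ_s N, so μ_s,min = 119.9/658.9 = 0.182.

μ_s,min ≈ 0.182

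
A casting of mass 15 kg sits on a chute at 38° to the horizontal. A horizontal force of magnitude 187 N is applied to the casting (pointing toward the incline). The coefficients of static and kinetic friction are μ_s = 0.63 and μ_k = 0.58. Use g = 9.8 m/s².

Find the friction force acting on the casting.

Resolve perpendicular to the incline: N = m g cos θ + P sin θ = 15×9.8×cos 38° + 187×sin 38° = 231 N.
Along the incline, the net driving force (taking up-slope positive) is P cos θ − m g sin θ = 147.4 − 90.5 = 56.86 N, so equilibrium requires friction f = -56.86 N (down-slope).
The limit of static friction is μ_s N = 145.5 N.
Since 56.86 N is within the 145.5 N limit, the casting stays put and friction is exactly 56.9 N.

f ≈ 56.9 N (down the incline)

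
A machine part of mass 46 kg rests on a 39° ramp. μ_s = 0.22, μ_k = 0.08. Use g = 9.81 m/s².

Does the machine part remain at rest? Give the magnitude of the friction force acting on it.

N = m g cos θ = 351 N.
Down-slope weight component: m g sin θ = 284 N.
μ_s N = 77.2 N.
284 > 77.2 N, so it slides; kinetic friction f = μ_k N = 0.08×351 = 28.1 N.

f ≈ 28.1 N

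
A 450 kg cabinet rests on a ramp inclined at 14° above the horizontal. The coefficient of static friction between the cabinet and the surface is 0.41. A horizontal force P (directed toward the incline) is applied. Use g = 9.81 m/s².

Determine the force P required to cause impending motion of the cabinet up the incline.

P ≈ 3240 N

At impending motion up the slope, friction acts down-slope at its limit: f = μ_s N.
Perpendicular to the incline: N = m g cos θ + P sin θ.
Along the incline: P cos θ = m g sin θ + μ_s N = m g sin θ + μ_s (m g cos θ + P sin θ).
Solving, P (cos θ − μ_s sin θ) = m g (sin θ + μ_s cos θ), so P = 450×9.81×(sin 14° + 0.41 cos 14°)/(cos 14° − 0.41 sin 14°) = 4410×0.6397/0.8711 = 3240 N.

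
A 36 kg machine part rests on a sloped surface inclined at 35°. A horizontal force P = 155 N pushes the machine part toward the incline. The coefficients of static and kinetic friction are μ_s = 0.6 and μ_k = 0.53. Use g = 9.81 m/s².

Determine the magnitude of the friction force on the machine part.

f ≈ 75.6 N (up the incline)

Normal direction: N = m g cos θ + P sin θ = 378.2 N.
Along the incline, the net driving force (taking up-slope positive) is P cos θ − m g sin θ = 127 − 202.6 = -75.6 N, so equilibrium requires friction f = 75.6 N (up-slope).
The limit of static friction is μ_s N = 226.9 N.
|f_req| = 75.6 ≤ 226.9 N → the machine part is in equilibrium; friction equals the required value.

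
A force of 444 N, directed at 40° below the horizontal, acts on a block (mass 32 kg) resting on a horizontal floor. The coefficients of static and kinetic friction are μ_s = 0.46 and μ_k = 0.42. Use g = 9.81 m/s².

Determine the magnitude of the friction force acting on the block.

f ≈ 252 N

The vertical component of P adds to the normal force: N = m g + P sin α = 313.9 + 285.4 = 599.3 N.
Horizontally, friction must balance P cos α = 340.1 N.
μ_s N = 0.46 × 599.3 = 275.7 N.
The required friction exceeds μ_s N, so the block moves and f = μ_k N = 252 N.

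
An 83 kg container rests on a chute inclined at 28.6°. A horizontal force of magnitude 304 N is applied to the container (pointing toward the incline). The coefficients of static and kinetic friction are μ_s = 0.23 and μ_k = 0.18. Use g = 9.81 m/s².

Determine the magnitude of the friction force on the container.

f ≈ 123 N (up the incline)

The horizontal push has a component P sin θ into the surface, so N = m g cos θ + P sin θ = 714.9 + 145.5 = 860.4 N.
Along the incline, the net driving force (taking up-slope positive) is P cos θ − m g sin θ = 266.9 − 389.8 = -122.9 N, so equilibrium requires friction f = 122.9 N (up-slope).
The limit of static friction is μ_s N = 197.9 N.
Since 122.9 N is within the 197.9 N limit, the container stays put and friction is exactly 123 N.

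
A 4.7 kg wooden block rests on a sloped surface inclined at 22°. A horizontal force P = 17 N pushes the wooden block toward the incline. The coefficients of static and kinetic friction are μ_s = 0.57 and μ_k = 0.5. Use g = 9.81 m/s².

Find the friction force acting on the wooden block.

f ≈ 1.51 N (up the incline)

The horizontal push has a component P sin θ into the surface, so N = m g cos θ + P sin θ = 42.75 + 6.368 = 49.12 N.
Along the incline, the net driving force (taking up-slope positive) is P cos θ − m g sin θ = 15.76 − 17.27 = -1.51 N, so equilibrium requires friction f = 1.51 N (up-slope).
Maximum static friction: μ_s N = 0.57 × 49.12 = 28 N.
|f_req| = 1.51 ≤ 28 N → the wooden block is in equilibrium; friction equals the required value.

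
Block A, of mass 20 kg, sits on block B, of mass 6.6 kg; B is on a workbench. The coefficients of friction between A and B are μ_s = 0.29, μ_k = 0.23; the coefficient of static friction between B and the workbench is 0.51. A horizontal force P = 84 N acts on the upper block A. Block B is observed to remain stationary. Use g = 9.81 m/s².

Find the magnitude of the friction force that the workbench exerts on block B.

The normal force B exerts on A is simply A's weight, N₁ = 196.2 N.
Maximum static friction on A from B: μ_s N₁ = 0.29×196.2 = 56.9 N.
Since P = 84 N > 56.9 N, A slides on B; the A–B friction is kinetic: f₁ = μ_k N₁ = 0.23×196.2 = 45.1 N.
By Newton's third law B feels 45.1 N forward from A. With B stationary, the floor's static friction on B balances it: f₂ = 45.1 N (well within μ_s(m_A+m_B)g = 133.1 N).

f ≈ 45.1 N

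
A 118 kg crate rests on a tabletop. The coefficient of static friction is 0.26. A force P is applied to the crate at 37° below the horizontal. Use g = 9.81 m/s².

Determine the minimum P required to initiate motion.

N = m g + P sin α (the push presses the crate into the tabletop).
At impending slip, P cos α = μ_s N = μ_s (m g + P sin α).
Solving: P (cos α − μ_s sin α) = μ_s m g → P = 0.26×1160/(cos 37° − 0.26 sin 37°) = 301/0.6422 = 469 N.

P ≈ 469 N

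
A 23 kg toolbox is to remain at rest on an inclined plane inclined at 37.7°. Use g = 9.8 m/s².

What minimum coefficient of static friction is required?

μ_s,min ≈ 0.773

At the slip threshold m g sin θ = μ_s m g cos θ, so μ_s,min = tan θ.
μ_s,min = tan 37.7° = 0.773.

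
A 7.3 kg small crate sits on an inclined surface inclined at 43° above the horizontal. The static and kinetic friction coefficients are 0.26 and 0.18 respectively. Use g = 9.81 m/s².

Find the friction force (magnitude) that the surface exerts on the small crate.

f ≈ 9.43 N (up the incline)

Perpendicular to the surface, N = m g cos θ = 7.3·9.81·cos 43° = 52.37 N.
For equilibrium along the incline, friction must balance the weight component: f = m g sin θ = 48.84 N up the slope.
Static friction can supply at most μ_s N = 13.62 N.
Since |48.84| > 13.62 N, static friction cannot hold it; the small crate slides down the incline and kinetic friction applies: f = μ_k N = 0.18 × 52.37 = 9.43 N.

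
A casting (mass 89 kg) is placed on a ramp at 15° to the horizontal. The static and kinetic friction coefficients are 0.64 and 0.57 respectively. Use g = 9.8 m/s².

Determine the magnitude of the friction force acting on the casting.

The normal reaction is N = m g cos θ = 842.5 N.
For equilibrium along the incline, friction must balance the weight component: f = m g sin θ = 225.7 N up the slope.
Maximum static friction available: μ_s N = 0.64 × 842.5 = 539.2 N.
Since |225.7| ≤ 539.2 N, no slip — friction simply equals what equilibrium demands.

f ≈ 226 N (up the incline)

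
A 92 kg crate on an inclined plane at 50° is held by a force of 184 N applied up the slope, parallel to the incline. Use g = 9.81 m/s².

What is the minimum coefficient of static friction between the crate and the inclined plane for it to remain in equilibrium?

N = m g cos θ = 580.1 N.
Friction must make up the shortfall along the incline: f = m g sin θ − P = 691.4 − 184 = 507.4 N.
At the threshold f = μ_s N, so μ_s,min = 507.4/580.1 = 0.875.

μ_s,min ≈ 0.875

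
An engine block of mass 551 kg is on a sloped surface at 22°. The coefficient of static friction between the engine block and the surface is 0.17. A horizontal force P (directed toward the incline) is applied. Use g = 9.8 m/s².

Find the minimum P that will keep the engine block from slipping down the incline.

P_min ≈ 1180 N

The engine block tends to slide down (tan θ > μ_s), so at the point of impending slip friction acts up-slope at its limit: f = μ_s N.
Perpendicular to the incline: N = m g cos θ + P sin θ.
Along the incline: P cos θ + μ_s N = m g sin θ, i.e. P cos θ + μ_s (m g cos θ + P sin θ) = m g sin θ.
Solving, P (cos θ + μ_s sin θ) = m g (sin θ − μ_s cos θ), so P = 5400×0.217/0.9909 = 1180 N.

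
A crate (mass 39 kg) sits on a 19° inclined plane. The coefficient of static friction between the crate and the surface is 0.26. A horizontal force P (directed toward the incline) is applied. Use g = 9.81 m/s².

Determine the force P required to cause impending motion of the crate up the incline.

P ≈ 254 N

At impending motion up the slope, friction acts down-slope at its limit: f = μ_s N.
Perpendicular to the incline: N = m g cos θ + P sin θ.
Along the incline: P cos θ = m g sin θ + μ_s N = m g sin θ + μ_s (m g cos θ + P sin θ).
Solving, P (cos θ − μ_s sin θ) = m g (sin θ + μ_s cos θ), so P = 39×9.81×(sin 19° + 0.26 cos 19°)/(cos 19° − 0.26 sin 19°) = 383×0.5714/0.8609 = 254 N.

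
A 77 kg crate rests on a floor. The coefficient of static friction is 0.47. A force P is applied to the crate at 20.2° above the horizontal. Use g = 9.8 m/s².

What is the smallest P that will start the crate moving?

P ≈ 322 N

N = m g − P sin α (the pull lifts the crate).
At impending slip, P cos α = μ_s N = μ_s (m g − P sin α).
Solving: P (cos α + μ_s sin α) = μ_s m g → P = 0.47×755/(cos 20.2° + 0.47 sin 20.2°) = 355/1.101 = 322 N.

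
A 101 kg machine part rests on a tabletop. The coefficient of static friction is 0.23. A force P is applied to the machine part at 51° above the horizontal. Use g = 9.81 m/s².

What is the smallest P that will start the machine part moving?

P ≈ 282 N

N = m g − P sin α (the pull lifts the machine part).
At impending slip, P cos α = μ_s N = μ_s (m g − P sin α).
Solving: P (cos α + μ_s sin α) = μ_s m g → P = 0.23×991/(cos 51° + 0.23 sin 51°) = 228/0.8081 = 282 N.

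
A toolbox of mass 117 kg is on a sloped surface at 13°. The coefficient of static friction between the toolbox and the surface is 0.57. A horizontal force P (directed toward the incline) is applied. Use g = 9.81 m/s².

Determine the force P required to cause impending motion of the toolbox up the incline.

At impending motion up the slope, friction acts down-slope at its limit: f = μ_s N.
Perpendicular to the incline: N = m g cos θ + P sin θ.
Along the incline: P cos θ = m g sin θ + μ_s N = m g sin θ + μ_s (m g cos θ + P sin θ).
Solving, P (cos θ − μ_s sin θ) = m g (sin θ + μ_s cos θ), so P = 117×9.81×(sin 13° + 0.57 cos 13°)/(cos 13° − 0.57 sin 13°) = 1150×0.7803/0.8461 = 1060 N.

P ≈ 1060 N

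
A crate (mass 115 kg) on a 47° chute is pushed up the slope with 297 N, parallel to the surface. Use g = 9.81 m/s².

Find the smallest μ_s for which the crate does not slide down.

N = m g cos θ = 769.4 N.
Friction must make up the shortfall along the incline: f = m g sin θ − P = 825.1 − 297 = 528.1 N.
At the threshold f = μ_s N, so μ_s,min = 528.1/769.4 = 0.686.

μ_s,min ≈ 0.686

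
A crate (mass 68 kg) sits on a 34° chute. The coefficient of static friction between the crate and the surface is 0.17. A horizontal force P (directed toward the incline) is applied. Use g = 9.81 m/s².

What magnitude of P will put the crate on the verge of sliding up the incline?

P ≈ 636 N

At impending motion up the slope, friction acts down-slope at its limit: f = μ_s N.
Perpendicular to the incline: N = m g cos θ + P sin θ.
Along the incline: P cos θ = m g sin θ + μ_s N = m g sin θ + μ_s (m g cos θ + P sin θ).
Solving, P (cos θ − μ_s sin θ) = m g (sin θ + μ_s cos θ), so P = 68×9.81×(sin 34° + 0.17 cos 34°)/(cos 34° − 0.17 sin 34°) = 667×0.7001/0.734 = 636 N.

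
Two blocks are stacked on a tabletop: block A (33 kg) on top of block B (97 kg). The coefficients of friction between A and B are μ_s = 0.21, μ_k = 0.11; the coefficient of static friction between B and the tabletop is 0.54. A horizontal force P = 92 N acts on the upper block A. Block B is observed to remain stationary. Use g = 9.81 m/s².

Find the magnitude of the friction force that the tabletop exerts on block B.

f ≈ 35.6 N

The normal force B exerts on A is simply A's weight, N₁ = 323.7 N.
Maximum static friction on A from B: μ_s N₁ = 0.21×323.7 = 67.98 N.
Since P = 92 N > 67.98 N, A slides on B; the A–B friction is kinetic: f₁ = μ_k N₁ = 0.11×323.7 = 35.6 N.
B experiences an equal 35.6 N forward from A (third law). B is in equilibrium, so the floor supplies f₂ = 35.6 N of static friction (limit μ_s(m_A+m_B)g = 688.7 N, not exceeded).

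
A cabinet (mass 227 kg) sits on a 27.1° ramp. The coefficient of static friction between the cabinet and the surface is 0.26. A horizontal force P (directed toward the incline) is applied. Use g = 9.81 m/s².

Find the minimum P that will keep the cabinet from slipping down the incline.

The cabinet tends to slide down (tan θ > μ_s), so at the point of impending slip friction acts up-slope at its limit: f = μ_s N.
Perpendicular to the incline: N = m g cos θ + P sin θ.
Along the incline: P cos θ + μ_s N = m g sin θ, i.e. P cos θ + μ_s (m g cos θ + P sin θ) = m g sin θ.
Solving, P (cos θ + μ_s sin θ) = m g (sin θ − μ_s cos θ), so P = 2230×0.2241/1.009 = 495 N.

P_min ≈ 495 N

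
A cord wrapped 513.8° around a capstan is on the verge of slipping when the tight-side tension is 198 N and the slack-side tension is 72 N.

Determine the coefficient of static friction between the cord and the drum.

μ ≈ 0.113

T₂/T₁ = e^{μβ} → μ = ln(T₂/T₁)/β.
β = 513.8° = 8.968 rad.
μ = ln(198/72)/8.968 = ln(2.75)/8.968 = 0.113.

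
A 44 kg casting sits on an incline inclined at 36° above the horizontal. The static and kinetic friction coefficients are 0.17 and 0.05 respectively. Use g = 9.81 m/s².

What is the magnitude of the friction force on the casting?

The normal reaction is N = m g cos θ = 349.2 N.
For equilibrium along the incline, friction must balance the weight component: f = m g sin θ = 253.7 N up the slope.
Static friction can supply at most μ_s N = 59.36 N.
Since |253.7| > 59.36 N, static friction cannot hold it; the casting slides down the incline and kinetic friction applies: f = μ_k N = 0.05 × 349.2 = 17.5 N.

f ≈ 17.5 N (up the incline)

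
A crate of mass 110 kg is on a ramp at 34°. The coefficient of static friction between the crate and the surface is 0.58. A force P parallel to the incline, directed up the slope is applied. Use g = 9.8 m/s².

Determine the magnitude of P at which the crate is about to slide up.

P ≈ 1120 N

At impending motion up the slope, friction acts down-slope at its limit: f = μ_s N.
P is parallel to the surface, so N = m g cos θ = 894 N.
Along the incline: P = m g sin θ + μ_s N = 603 + 0.58×894 = 1120 N.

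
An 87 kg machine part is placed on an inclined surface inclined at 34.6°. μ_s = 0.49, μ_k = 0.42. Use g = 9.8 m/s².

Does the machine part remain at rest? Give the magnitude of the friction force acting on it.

f ≈ 295 N

N = m g cos θ = 702 N.
Down-slope weight component: m g sin θ = 484 N.
μ_s N = 344 N.
484 > 344 N, so it slides; kinetic friction f = μ_k N = 0.42×702 = 295 N.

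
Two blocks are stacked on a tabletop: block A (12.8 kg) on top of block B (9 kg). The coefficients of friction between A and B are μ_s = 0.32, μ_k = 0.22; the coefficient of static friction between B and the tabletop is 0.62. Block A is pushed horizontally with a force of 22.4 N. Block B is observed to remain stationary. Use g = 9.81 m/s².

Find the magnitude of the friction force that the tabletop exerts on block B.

Between the blocks, N₁ = m_A g = 125.6 N.
Maximum static friction on A from B: μ_s N₁ = 0.32×125.6 = 40.18 N.
Since P = 22.4 N ≤ 40.18 N, A does not slip on B; friction on A equals P = 22.4 N.
B experiences an equal 22.4 N forward from A (third law). B is in equilibrium, so the floor supplies f₂ = 22.4 N of static friction (limit μ_s(m_A+m_B)g = 132.6 N, not exceeded).

f ≈ 22.4 N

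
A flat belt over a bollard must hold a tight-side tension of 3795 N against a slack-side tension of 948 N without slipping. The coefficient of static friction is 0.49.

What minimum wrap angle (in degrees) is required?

T₂/T₁ = e^{μβ} → β = ln(T₂/T₁)/μ.
β = ln(3795/948)/0.49 = 1.387/0.49 = 2.831 rad.
In degrees: β = 2.831 × 180/π = 162°.

β_min ≈ 162°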